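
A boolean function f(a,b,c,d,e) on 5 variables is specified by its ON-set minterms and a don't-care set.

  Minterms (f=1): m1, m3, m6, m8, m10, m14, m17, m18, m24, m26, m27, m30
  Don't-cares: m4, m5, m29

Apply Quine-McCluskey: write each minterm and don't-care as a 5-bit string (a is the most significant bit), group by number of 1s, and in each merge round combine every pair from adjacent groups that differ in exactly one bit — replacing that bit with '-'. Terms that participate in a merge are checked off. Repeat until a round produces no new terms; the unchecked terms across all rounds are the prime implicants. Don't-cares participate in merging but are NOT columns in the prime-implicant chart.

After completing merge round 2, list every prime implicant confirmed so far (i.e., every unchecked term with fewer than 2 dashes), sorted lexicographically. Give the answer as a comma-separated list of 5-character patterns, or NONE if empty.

size-2^0 implicants → 00001(✓)  00011(✓)  00100(✓)  00101(✓)  00110(✓)  01000(✓)  01010(✓)  01110(✓)  10001(✓)  10010(✓)  11000(✓)  11010(✓)  11011(✓)  11101  11110(✓)
size-2^1 implicants → -0001  -1000(✓)  -1010(✓)  -1110(✓)  0-110  00-01  000-1  001-0  0010-  01-10(✓)  010-0(✓)  1-010  11-10(✓)  110-0(✓)  1101-
size-2^2 implicants → -1-10  -10-0
Unchecked terms (primes): -0001, -1-10, -10-0, 0-110, 00-01, 000-1, 001-0, 0010-, 1-010, 1101-, 11101

-0001, 0-110, 00-01, 000-1, 001-0, 0010-, 1-010, 1101-, 11101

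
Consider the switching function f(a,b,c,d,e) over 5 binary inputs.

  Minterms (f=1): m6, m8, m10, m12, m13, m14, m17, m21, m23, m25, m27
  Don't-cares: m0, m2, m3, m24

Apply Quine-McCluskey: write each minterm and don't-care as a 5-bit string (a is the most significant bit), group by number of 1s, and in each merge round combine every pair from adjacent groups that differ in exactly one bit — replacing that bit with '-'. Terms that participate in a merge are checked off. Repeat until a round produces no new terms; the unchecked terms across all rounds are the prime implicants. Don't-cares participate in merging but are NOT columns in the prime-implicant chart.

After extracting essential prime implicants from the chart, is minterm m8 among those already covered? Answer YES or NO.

size-2^0 implicants → 00000(✓)  00010(✓)  00011(✓)  00110(✓)  01000(✓)  01010(✓)  01100(✓)  01101(✓)  01110(✓)  10001(✓)  10101(✓)  10111(✓)  11000(✓)  11001(✓)  11011(✓)
size-2^1 implicants → -1000  0-000(✓)  0-010(✓)  0-110(✓)  00-10(✓)  000-0(✓)  0001-  01-00(✓)  01-10(✓)  010-0(✓)  011-0(✓)  0110-  1-001  10-01  101-1  110-1  1100-
size-2^2 implicants → 0--10  0-0-0  01--0
Unchecked terms (primes): -1000, 0--10, 0-0-0, 0001-, 01--0, 0110-, 1-001, 10-01, 101-1, 110-1, 1100-
Minterm coverage:
  m6 ⊆ 0--10 [E]
  m8 ⊆ -1000,0-0-0,01--0
  m10 ⊆ 0--10,0-0-0,01--0
  m12 ⊆ 01--0,0110-
  m13 ⊆ 0110- [E]
  m14 ⊆ 0--10,01--0
  m17 ⊆ 1-001,10-01
  m21 ⊆ 10-01,101-1
  m23 ⊆ 101-1 [E]
  m25 ⊆ 1-001,110-1,1100-
  m27 ⊆ 110-1 [E]
E = {0--10, 0110-, 101-1, 110-1}

NO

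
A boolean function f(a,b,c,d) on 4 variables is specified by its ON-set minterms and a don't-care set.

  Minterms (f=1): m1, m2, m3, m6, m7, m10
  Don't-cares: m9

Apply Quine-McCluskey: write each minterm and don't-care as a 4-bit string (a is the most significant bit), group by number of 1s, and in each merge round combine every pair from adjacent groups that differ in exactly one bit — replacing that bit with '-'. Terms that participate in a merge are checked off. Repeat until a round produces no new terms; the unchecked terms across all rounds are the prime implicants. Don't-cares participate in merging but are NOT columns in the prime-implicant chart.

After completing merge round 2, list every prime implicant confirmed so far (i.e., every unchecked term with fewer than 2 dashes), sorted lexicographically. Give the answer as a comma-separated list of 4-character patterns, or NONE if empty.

-001, -010, 00-1

size-2^0 implicants → 0001(✓)  0010(✓)  0011(✓)  0110(✓)  0111(✓)  1001(✓)  1010(✓)
size-2^1 implicants → -001  -010  0-10(✓)  0-11(✓)  00-1  001-(✓)  011-(✓)
size-2^2 implicants → 0-1-
Unchecked terms (primes): -001, -010, 0-1-, 00-1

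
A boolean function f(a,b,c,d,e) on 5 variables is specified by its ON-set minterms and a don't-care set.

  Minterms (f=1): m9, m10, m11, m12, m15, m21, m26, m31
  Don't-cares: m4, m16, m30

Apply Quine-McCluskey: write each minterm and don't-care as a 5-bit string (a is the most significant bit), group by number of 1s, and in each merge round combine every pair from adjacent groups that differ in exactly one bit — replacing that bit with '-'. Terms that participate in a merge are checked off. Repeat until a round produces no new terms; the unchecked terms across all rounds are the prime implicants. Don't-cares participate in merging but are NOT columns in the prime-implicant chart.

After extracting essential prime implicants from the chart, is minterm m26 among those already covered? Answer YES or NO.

size-2^0 implicants → 00100(✓)  01001(✓)  01010(✓)  01011(✓)  01100(✓)  01111(✓)  10000  10101  11010(✓)  11110(✓)  11111(✓)
size-2^1 implicants → -1010  -1111  0-100  01-11  010-1  0101-  11-10  1111-
Unchecked terms (primes): -1010, -1111, 0-100, 01-11, 010-1, 0101-, 10000, 10101, 11-10, 1111-
Minterm coverage:
  m9 ⊆ 010-1 [E]
  m10 ⊆ -1010,0101-
  m11 ⊆ 01-11,010-1,0101-
  m12 ⊆ 0-100 [E]
  m15 ⊆ -1111,01-11
  m21 ⊆ 10101 [E]
  m26 ⊆ -1010,11-10
  m31 ⊆ -1111,1111-
E = {0-100, 010-1, 10101}

NO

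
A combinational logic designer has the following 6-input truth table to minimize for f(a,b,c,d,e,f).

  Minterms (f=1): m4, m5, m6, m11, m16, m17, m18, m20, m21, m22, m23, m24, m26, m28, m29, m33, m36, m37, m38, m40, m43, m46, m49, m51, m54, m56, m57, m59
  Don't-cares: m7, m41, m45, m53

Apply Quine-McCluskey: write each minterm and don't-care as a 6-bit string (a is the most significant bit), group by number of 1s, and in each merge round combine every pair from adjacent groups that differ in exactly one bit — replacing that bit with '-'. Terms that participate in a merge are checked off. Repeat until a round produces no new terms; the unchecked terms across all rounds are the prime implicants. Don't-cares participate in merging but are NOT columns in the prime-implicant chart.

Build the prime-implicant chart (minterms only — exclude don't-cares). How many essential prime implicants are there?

8

size-2^0 implicants → 000100(✓)  000101(✓)  000110(✓)  000111(✓)  001011(✓)  010000(✓)  010001(✓)  010010(✓)  010100(✓)  010101(✓)  010110(✓)  010111(✓)  011000(✓)  011010(✓)  011100(✓)  011101(✓)  100001(✓)  100100(✓)  100101(✓)  100110(✓)  101000(✓)  101001(✓)  101011(✓)  101101(✓)  101110(✓)  110001(✓)  110011(✓)  110101(✓)  110110(✓)  111000(✓)  111001(✓)  111011(✓)
size-2^1 implicants → -00100(✓)  -00101(✓)  -00110(✓)  -01011  -10001(✓)  -10101(✓)  -10110(✓)  -11000  0-0100(✓)  0-0101(✓)  0-0110(✓)  0-0111(✓)  0001-0(✓)  0001-1(✓)  00010-(✓)  00011-(✓)  01-000(✓)  01-010(✓)  01-100(✓)  01-101(✓)  010-00(✓)  010-01(✓)  010-10(✓)  0100-0(✓)  01000-(✓)  0101-0(✓)  0101-1(✓)  01010-(✓)  01011-(✓)  011-00(✓)  0110-0(✓)  01110-(✓)  1-0001(✓)  1-0101(✓)  1-0110(✓)  1-1000(✓)  1-1001(✓)  1-1011(✓)  10-001(✓)  10-101(✓)  10-110  100-01(✓)  1001-0(✓)  10010-(✓)  101-01(✓)  1010-1(✓)  10100-(✓)  11-001(✓)  11-011(✓)  110-01(✓)  1100-1(✓)  1110-1(✓)  11100-(✓)
size-2^2 implicants → --0101  --0110  -001-0  -0010-  -10-01  0-01-0(✓)  0-01-1(✓)  0-010-(✓)  0-011-(✓)  0001--(✓)  01--00  01-0-0  01-10-  010--0  010-0-  0101--(✓)  1--001  1-0-01  1-10-1  1-100-  10--01  11-0-1
size-2^3 implicants → 0-01--
Unchecked terms (primes): --0101, --0110, -001-0, -0010-, -01011, -10-01, -11000, 0-01--, 01--00, 01-0-0, 01-10-, 010--0, 010-0-, 1--001, 1-0-01, 1-10-1, 1-100-, 10--01, 10-110, 11-0-1
Minterm coverage:
  m4 ⊆ -001-0,-0010-,0-01--
  m5 ⊆ --0101,-0010-,0-01--
  m6 ⊆ --0110,-001-0,0-01--
  m11 ⊆ -01011 [E]
  m16 ⊆ 01--00,01-0-0,010--0,010-0-
  m17 ⊆ -10-01,010-0-
  m18 ⊆ 01-0-0,010--0
  m20 ⊆ 0-01--,01--00,01-10-,010--0,010-0-
  m21 ⊆ --0101,-10-01,0-01--,01-10-,010-0-
  m22 ⊆ --0110,0-01--,010--0
  m23 ⊆ 0-01-- [E]
  m24 ⊆ -11000,01--00,01-0-0
  m26 ⊆ 01-0-0 [E]
  m28 ⊆ 01--00,01-10-
  m29 ⊆ 01-10- [E]
  m33 ⊆ 1--001,1-0-01,10--01
  m36 ⊆ -001-0,-0010-
  m37 ⊆ --0101,-0010-,1-0-01,10--01
  m38 ⊆ --0110,-001-0,10-110
  m40 ⊆ 1-100- [E]
  m43 ⊆ -01011,1-10-1
  m46 ⊆ 10-110 [E]
  m49 ⊆ -10-01,1--001,1-0-01,11-0-1
  m51 ⊆ 11-0-1 [E]
  m54 ⊆ --0110 [E]
  m56 ⊆ -11000,1-100-
  m57 ⊆ 1--001,1-10-1,1-100-,11-0-1
  m59 ⊆ 1-10-1,11-0-1
E = {--0110, -01011, 0-01--, 01-0-0, 01-10-, 1-100-, 10-110, 11-0-1}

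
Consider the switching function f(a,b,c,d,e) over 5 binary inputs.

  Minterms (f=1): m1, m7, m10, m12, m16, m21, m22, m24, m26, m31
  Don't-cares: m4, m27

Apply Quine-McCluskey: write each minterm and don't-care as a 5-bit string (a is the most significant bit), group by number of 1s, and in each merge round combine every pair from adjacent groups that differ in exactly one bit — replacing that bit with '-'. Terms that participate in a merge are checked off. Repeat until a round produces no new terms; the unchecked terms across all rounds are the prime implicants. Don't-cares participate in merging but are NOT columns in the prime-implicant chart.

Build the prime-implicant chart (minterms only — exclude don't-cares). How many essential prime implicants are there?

size-2^0 implicants → 00001  00100(✓)  00111  01010(✓)  01100(✓)  10000(✓)  10101  10110  11000(✓)  11010(✓)  11011(✓)  11111(✓)
size-2^1 implicants → -1010  0-100  1-000  11-11  110-0  1101-
Unchecked terms (primes): -1010, 0-100, 00001, 00111, 1-000, 10101, 10110, 11-11, 110-0, 1101-
Minterm coverage:
  m1 ⊆ 00001 [E]
  m7 ⊆ 00111 [E]
  m10 ⊆ -1010 [E]
  m12 ⊆ 0-100 [E]
  m16 ⊆ 1-000 [E]
  m21 ⊆ 10101 [E]
  m22 ⊆ 10110 [E]
  m24 ⊆ 1-000,110-0
  m26 ⊆ -1010,110-0,1101-
  m31 ⊆ 11-11 [E]
E = {-1010, 0-100, 00001, 00111, 1-000, 10101, 10110, 11-11}

8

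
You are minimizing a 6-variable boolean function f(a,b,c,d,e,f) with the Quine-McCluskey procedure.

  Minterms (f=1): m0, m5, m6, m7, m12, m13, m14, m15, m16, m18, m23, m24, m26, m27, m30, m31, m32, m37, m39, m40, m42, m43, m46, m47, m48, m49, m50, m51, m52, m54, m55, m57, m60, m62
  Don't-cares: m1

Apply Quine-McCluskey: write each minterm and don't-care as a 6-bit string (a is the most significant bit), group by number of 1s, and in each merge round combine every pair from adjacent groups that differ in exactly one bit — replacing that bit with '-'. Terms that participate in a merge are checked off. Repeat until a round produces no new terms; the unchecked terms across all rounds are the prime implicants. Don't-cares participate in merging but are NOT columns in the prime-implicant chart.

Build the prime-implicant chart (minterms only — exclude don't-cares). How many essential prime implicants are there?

8

Round 0: 000000✓ 000001✓ 000101✓ 000110✓ 000111✓ 001100✓ 001101✓ 001110✓ 001111✓ 010000✓ 010010✓ 010111✓ 011000✓ 011010✓ 011011✓ 011110✓ 011111✓ 100000✓ 100101✓ 100111✓ 101000✓ 101010✓ 101011✓ 101110✓ 101111✓ 110000✓ 110001✓ 110010✓ 110011✓ 110100✓ 110110✓ 110111✓ 111001✓ 111100✓ 111110✓
Round 1: -00000✓ -00101✓ -00111✓ -01110✓ -01111✓ -10000✓ -10010✓ -10111✓ -11110✓ 0-0000✓ 0-0111✓ 0-1110✓ 0-1111✓ 00-101✓ 00-110✓ 00-111✓ 000-01 00000- 0001-1✓ 00011-✓ 0011-0✓ 0011-1✓ 00110-✓ 00111-✓ 01-000✓ 01-010✓ 01-111✓ 0100-0✓ 011-10✓ 011-11✓ 0110-0✓ 01101-✓ 01111-✓ 1-0000✓ 1-0111✓ 1-1110✓ 10-000 10-111✓ 1001-1✓ 101-10✓ 101-11✓ 1010-0 10101-✓ 10111-✓ 11-001 11-100✓ 11-110✓ 110-00✓ 110-10✓ 110-11✓ 1100-0✓ 1100-1✓ 11000-✓ 11001-✓ 1101-0✓ 11011-✓ 1111-0✓
Round 2: --0000 --0111 --1110 -0-111 -001-1 -0111- -100-0 0--111 0-111- 00-1-1 00-11- 0011-- 01-0-0 011-1- 101-1- 11-1-0 110--0 110-1- 1100--
PIs = {--0000, --0111, --1110, -0-111, -001-1, -0111-, -100-0, 0--111, 0-111-, 00-1-1, 00-11-, 000-01, 00000-, 0011--, 01-0-0, 011-1-, 10-000, 101-1-, 1010-0, 11-001, 11-1-0, 110--0, 110-1-, 1100--}
Coverage chart:
  m0: --0000,00000-
  m5: -001-1,00-1-1,000-01
  m6: 00-11- ←essential
  m7: --0111,-0-111,-001-1,0--111,00-1-1,00-11-
  m12: 0011-- ←essential
  m13: 00-1-1,0011--
  m14: --1110,-0111-,0-111-,00-11-,0011--
  m15: -0-111,-0111-,0--111,0-111-,00-1-1,00-11-,0011--
  m16: --0000,-100-0,01-0-0
  m18: -100-0,01-0-0
  m23: --0111,0--111
  m24: 01-0-0 ←essential
  m26: 01-0-0,011-1-
  m27: 011-1- ←essential
  m30: --1110,0-111-,011-1-
  m31: 0--111,0-111-,011-1-
  m32: --0000,10-000
  m37: -001-1 ←essential
  m39: --0111,-0-111,-001-1
  m40: 10-000,1010-0
  m42: 101-1-,1010-0
  m43: 101-1- ←essential
  m46: --1110,-0111-,101-1-
  m47: -0-111,-0111-,101-1-
  m48: --0000,-100-0,110--0,1100--
  m49: 11-001,1100--
  m50: -100-0,110--0,110-1-,1100--
  m51: 110-1-,1100--
  m52: 11-1-0,110--0
  m54: 11-1-0,110--0,110-1-
  m55: --0111,110-1-
  m57: 11-001 ←essential
  m60: 11-1-0 ←essential
  m62: --1110,11-1-0
Essential: -001-1, 00-11-, 0011--, 01-0-0, 011-1-, 101-1-, 11-001, 11-1-0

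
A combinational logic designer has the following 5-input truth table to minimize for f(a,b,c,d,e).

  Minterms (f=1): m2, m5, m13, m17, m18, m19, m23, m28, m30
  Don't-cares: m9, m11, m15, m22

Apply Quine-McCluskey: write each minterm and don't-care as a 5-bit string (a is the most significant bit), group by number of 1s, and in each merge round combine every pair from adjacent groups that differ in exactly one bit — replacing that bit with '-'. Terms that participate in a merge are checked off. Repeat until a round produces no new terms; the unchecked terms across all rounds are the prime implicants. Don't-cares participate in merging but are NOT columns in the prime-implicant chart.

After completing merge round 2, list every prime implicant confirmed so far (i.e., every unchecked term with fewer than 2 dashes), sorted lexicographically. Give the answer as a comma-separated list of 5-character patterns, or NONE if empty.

size-2^0 implicants → 00010(✓)  00101(✓)  01001(✓)  01011(✓)  01101(✓)  01111(✓)  10001(✓)  10010(✓)  10011(✓)  10110(✓)  10111(✓)  11100(✓)  11110(✓)
size-2^1 implicants → -0010  0-101  01-01(✓)  01-11(✓)  010-1(✓)  011-1(✓)  1-110  10-10(✓)  10-11(✓)  100-1  1001-(✓)  1011-(✓)  111-0
size-2^2 implicants → 01--1  10-1-
Unchecked terms (primes): -0010, 0-101, 01--1, 1-110, 10-1-, 100-1, 111-0

-0010, 0-101, 1-110, 100-1, 111-0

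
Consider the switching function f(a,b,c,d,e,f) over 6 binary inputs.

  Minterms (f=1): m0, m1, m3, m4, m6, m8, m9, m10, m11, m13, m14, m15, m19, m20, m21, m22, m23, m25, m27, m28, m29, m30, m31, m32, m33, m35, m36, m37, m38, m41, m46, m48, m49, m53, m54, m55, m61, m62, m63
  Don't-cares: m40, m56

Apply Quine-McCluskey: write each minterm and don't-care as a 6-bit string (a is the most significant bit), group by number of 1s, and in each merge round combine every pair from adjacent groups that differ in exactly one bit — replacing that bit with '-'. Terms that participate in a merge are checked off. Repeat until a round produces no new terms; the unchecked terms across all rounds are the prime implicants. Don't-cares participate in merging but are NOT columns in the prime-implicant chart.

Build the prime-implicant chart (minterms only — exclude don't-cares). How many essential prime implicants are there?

Round 0: 000000✓ 000001✓ 000011✓ 000100✓ 000110✓ 001000✓ 001001✓ 001010✓ 001011✓ 001101✓ 001110✓ 001111✓ 010011✓ 010100✓ 010101✓ 010110✓ 010111✓ 011001✓ 011011✓ 011100✓ 011101✓ 011110✓ 011111✓ 100000✓ 100001✓ 100011✓ 100100✓ 100101✓ 100110✓ 101000✓ 101001✓ 101110✓ 110000✓ 110001✓ 110101✓ 110110✓ 110111✓ 111000✓ 111101✓ 111110✓ 111111✓
Round 1: -00000✓ -00001✓ -00011✓ -00100✓ -00110✓ -01000✓ -01001✓ -01110✓ -10101✓ -10110✓ -10111✓ -11101✓ -11110✓ -11111✓ 0-0011✓ 0-0100✓ 0-0110✓ 0-1001✓ 0-1011✓ 0-1101✓ 0-1110✓ 0-1111✓ 00-000✓ 00-001✓ 00-011✓ 00-110✓ 000-00✓ 0000-1✓ 00000-✓ 0001-0✓ 001-01✓ 001-10✓ 001-11✓ 0010-0✓ 0010-1✓ 00100-✓ 00101-✓ 0011-1✓ 00111-✓ 01-011✓ 01-100✓ 01-101✓ 01-110✓ 01-111✓ 010-11✓ 0101-0✓ 0101-1✓ 01010-✓ 01011-✓ 011-01✓ 011-11✓ 0110-1✓ 0111-0✓ 0111-1✓ 01110-✓ 01111-✓ 1-0000✓ 1-0001✓ 1-0101✓ 1-0110✓ 1-1000✓ 1-1110✓ 10-000✓ 10-001✓ 10-110✓ 100-00✓ 100-01✓ 1000-1✓ 10000-✓ 1001-0✓ 10010-✓ 10100-✓ 11-000✓ 11-101✓ 11-110✓ 11-111✓ 110-01✓ 11000-✓ 1101-1✓ 11011-✓ 1111-1✓ 11111-✓
Round 2: --0110✓ --1110✓ -0-000✓ -0-001✓ -0-110✓ -00-00 -000-1 -0000-✓ -001-0 -0100-✓ -1-101✓ -1-110✓ -1-111✓ -101-1✓ -1011-✓ -111-1✓ -1111-✓ 0--011 0--110✓ 0-01-0 0-1-01✓ 0-1-11✓ 0-10-1✓ 0-11-1✓ 0-111- 00-0-1 00-00-✓ 001--1✓ 001-1- 0010-- 01--11 01-1-0✓ 01-1-1✓ 01-10-✓ 01-11-✓ 0101--✓ 011--1✓ 0111--✓ 1--000 1--110✓ 1-0-01 1-000- 10-00-✓ 100-0- 11-1-1✓ 11-11-✓
Round 3: ---110 -0-00- -1-1-1 -1-11- 0-1--1 01-1--
PIs = {---110, -0-00-, -00-00, -000-1, -001-0, -1-1-1, -1-11-, 0--011, 0-01-0, 0-1--1, 0-111-, 00-0-1, 001-1-, 0010--, 01--11, 01-1--, 1--000, 1-0-01, 1-000-, 100-0-}
Coverage chart:
  m0: -0-00-,-00-00
  m1: -0-00-,-000-1,00-0-1
  m3: -000-1,0--011,00-0-1
  m4: -00-00,-001-0,0-01-0
  m6: ---110,-001-0,0-01-0
  m8: -0-00-,0010--
  m9: -0-00-,0-1--1,00-0-1,0010--
  m10: 001-1-,0010--
  m11: 0--011,0-1--1,00-0-1,001-1-,0010--
  m13: 0-1--1 ←essential
  m14: ---110,0-111-,001-1-
  m15: 0-1--1,0-111-,001-1-
  m19: 0--011,01--11
  m20: 0-01-0,01-1--
  m21: -1-1-1,01-1--
  m22: ---110,-1-11-,0-01-0,01-1--
  m23: -1-1-1,-1-11-,01--11,01-1--
  m25: 0-1--1 ←essential
  m27: 0--011,0-1--1,01--11
  m28: 01-1-- ←essential
  m29: -1-1-1,0-1--1,01-1--
  m30: ---110,-1-11-,0-111-,01-1--
  m31: -1-1-1,-1-11-,0-1--1,0-111-,01--11,01-1--
  m32: -0-00-,-00-00,1--000,1-000-,100-0-
  m33: -0-00-,-000-1,1-0-01,1-000-,100-0-
  m35: -000-1 ←essential
  m36: -00-00,-001-0,100-0-
  m37: 1-0-01,100-0-
  m38: ---110,-001-0
  m41: -0-00- ←essential
  m46: ---110 ←essential
  m48: 1--000,1-000-
  m49: 1-0-01,1-000-
  m53: -1-1-1,1-0-01
  m54: ---110,-1-11-
  m55: -1-1-1,-1-11-
  m61: -1-1-1 ←essential
  m62: ---110,-1-11-
  m63: -1-1-1,-1-11-
Essential: ---110, -0-00-, -000-1, -1-1-1, 0-1--1, 01-1--

6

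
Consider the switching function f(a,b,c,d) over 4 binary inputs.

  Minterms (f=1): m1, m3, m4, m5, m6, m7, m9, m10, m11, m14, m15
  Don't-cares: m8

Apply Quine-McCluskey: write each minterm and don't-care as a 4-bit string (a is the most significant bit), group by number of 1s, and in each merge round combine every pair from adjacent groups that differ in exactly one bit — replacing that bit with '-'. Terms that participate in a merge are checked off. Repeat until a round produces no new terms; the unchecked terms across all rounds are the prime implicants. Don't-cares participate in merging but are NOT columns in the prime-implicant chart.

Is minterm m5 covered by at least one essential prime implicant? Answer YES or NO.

Round 0: 0001✓ 0011✓ 0100✓ 0101✓ 0110✓ 0111✓ 1000✓ 1001✓ 1010✓ 1011✓ 1110✓ 1111✓
Round 1: -001✓ -011✓ -110✓ -111✓ 0-01✓ 0-11✓ 00-1✓ 01-0✓ 01-1✓ 010-✓ 011-✓ 1-10✓ 1-11✓ 10-0✓ 10-1✓ 100-✓ 101-✓ 111-✓
Round 2: --11 -0-1 -11- 0--1 01-- 1-1- 10--
PIs = {--11, -0-1, -11-, 0--1, 01--, 1-1-, 10--}
Coverage chart:
  m1: -0-1,0--1
  m3: --11,-0-1,0--1
  m4: 01-- ←essential
  m5: 0--1,01--
  m6: -11-,01--
  m7: --11,-11-,0--1,01--
  m9: -0-1,10--
  m10: 1-1-,10--
  m11: --11,-0-1,1-1-,10--
  m14: -11-,1-1-
  m15: --11,-11-,1-1-
Essential: 01--

YES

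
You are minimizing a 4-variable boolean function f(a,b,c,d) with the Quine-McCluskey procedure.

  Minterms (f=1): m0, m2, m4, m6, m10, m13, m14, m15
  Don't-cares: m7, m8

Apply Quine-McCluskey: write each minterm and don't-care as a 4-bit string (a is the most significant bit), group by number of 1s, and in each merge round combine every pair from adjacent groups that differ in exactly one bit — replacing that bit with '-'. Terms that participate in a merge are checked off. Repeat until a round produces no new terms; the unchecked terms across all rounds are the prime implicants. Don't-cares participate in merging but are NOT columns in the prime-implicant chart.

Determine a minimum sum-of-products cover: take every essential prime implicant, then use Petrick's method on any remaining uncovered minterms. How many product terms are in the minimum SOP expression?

3

Round 0: 0000✓ 0010✓ 0100✓ 0110✓ 0111✓ 1000✓ 1010✓ 1101✓ 1110✓ 1111✓
Round 1: -000✓ -010✓ -110✓ -111✓ 0-00✓ 0-10✓ 00-0✓ 01-0✓ 011-✓ 1-10✓ 10-0✓ 11-1 111-✓
Round 2: --10 -0-0 -11- 0--0
PIs = {--10, -0-0, -11-, 0--0, 11-1}
Coverage chart:
  m0: -0-0,0--0
  m2: --10,-0-0,0--0
  m4: 0--0 ←essential
  m6: --10,-11-,0--0
  m10: --10,-0-0
  m13: 11-1 ←essential
  m14: --10,-11-
  m15: -11-,11-1
Essential: 0--0, 11-1
Petrick residual → --10
Min cover (3 terms): cd' + a'd' + abd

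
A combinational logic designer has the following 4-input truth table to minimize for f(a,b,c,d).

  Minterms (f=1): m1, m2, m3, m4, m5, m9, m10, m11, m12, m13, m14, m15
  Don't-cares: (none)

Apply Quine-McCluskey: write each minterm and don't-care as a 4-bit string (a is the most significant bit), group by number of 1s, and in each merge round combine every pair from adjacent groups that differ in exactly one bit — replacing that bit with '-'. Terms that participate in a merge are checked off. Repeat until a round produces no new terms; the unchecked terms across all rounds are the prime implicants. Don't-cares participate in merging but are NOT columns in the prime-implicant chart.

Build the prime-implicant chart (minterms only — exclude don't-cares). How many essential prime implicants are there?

2

size-2^0 implicants → 0001(✓)  0010(✓)  0011(✓)  0100(✓)  0101(✓)  1001(✓)  1010(✓)  1011(✓)  1100(✓)  1101(✓)  1110(✓)  1111(✓)
size-2^1 implicants → -001(✓)  -010(✓)  -011(✓)  -100(✓)  -101(✓)  0-01(✓)  00-1(✓)  001-(✓)  010-(✓)  1-01(✓)  1-10(✓)  1-11(✓)  10-1(✓)  101-(✓)  11-0(✓)  11-1(✓)  110-(✓)  111-(✓)
size-2^2 implicants → --01  -0-1  -01-  -10-  1--1  1-1-  11--
Unchecked terms (primes): --01, -0-1, -01-, -10-, 1--1, 1-1-, 11--
Minterm coverage:
  m1 ⊆ --01,-0-1
  m2 ⊆ -01- [E]
  m3 ⊆ -0-1,-01-
  m4 ⊆ -10- [E]
  m5 ⊆ --01,-10-
  m9 ⊆ --01,-0-1,1--1
  m10 ⊆ -01-,1-1-
  m11 ⊆ -0-1,-01-,1--1,1-1-
  m12 ⊆ -10-,11--
  m13 ⊆ --01,-10-,1--1,11--
  m14 ⊆ 1-1-,11--
  m15 ⊆ 1--1,1-1-,11--
E = {-01-, -10-}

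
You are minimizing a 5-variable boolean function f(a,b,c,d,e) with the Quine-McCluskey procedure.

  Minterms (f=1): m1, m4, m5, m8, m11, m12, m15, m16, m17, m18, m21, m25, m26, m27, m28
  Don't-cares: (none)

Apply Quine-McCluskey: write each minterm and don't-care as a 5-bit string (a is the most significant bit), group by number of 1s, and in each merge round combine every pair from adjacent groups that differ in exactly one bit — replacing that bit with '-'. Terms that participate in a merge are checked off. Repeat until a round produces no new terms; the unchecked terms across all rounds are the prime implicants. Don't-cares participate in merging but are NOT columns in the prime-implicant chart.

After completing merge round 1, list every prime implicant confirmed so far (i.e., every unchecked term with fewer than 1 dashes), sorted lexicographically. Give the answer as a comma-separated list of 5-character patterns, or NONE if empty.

size-2^0 implicants → 00001(✓)  00100(✓)  00101(✓)  01000(✓)  01011(✓)  01100(✓)  01111(✓)  10000(✓)  10001(✓)  10010(✓)  10101(✓)  11001(✓)  11010(✓)  11011(✓)  11100(✓)
size-2^1 implicants → -0001(✓)  -0101(✓)  -1011  -1100  0-100  00-01(✓)  0010-  01-00  01-11  1-001  1-010  10-01(✓)  100-0  1000-  110-1  1101-
size-2^2 implicants → -0-01
Unchecked terms (primes): -0-01, -1011, -1100, 0-100, 0010-, 01-00, 01-11, 1-001, 1-010, 100-0, 1000-, 110-1, 1101-

NONE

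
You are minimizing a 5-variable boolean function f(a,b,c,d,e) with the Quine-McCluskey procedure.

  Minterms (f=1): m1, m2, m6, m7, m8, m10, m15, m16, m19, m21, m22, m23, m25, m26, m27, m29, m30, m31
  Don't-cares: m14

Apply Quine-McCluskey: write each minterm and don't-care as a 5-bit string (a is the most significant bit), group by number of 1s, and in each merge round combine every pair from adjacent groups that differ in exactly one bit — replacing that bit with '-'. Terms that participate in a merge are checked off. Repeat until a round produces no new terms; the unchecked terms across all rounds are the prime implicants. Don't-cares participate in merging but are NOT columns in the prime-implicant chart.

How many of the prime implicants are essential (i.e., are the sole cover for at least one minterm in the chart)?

[col 0] 00001, 00010*, 00110*, 00111*, 01000*, 01010*, 01110*, 01111*, 10000, 10011*, 10101*, 10110*, 10111*, 11001*, 11010*, 11011*, 11101*, 11110*, 11111*
[col 1] -0110*, -0111*, -1010*, -1110*, -1111*, 0-010*, 0-110*, 0-111*, 00-10*, 0011-*, 01-10*, 010-0, 0111-*, 1-011*, 1-101*, 1-110*, 1-111*, 10-11*, 101-1*, 1011-*, 11-01*, 11-10*, 11-11*, 110-1*, 1101-*, 111-1*, 1111-*
[col 2] --110*, --111*, -011-*, -1-10, -111-*, 0--10, 0-11-*, 1--11, 1-1-1, 1-11-*, 11--1, 11-1-
[col 3] --11-
Prime implicants: --11-, -1-10, 0--10, 00001, 010-0, 1--11, 1-1-1, 10000, 11--1, 11-1-
PI chart (minterm → PIs covering it):
  1 | 00001  (sole → essential)
  2 | 0--10  (sole → essential)
  6 | --11-,0--10
  7 | --11-  (sole → essential)
  8 | 010-0  (sole → essential)
  10 | -1-10,0--10,010-0
  15 | --11-  (sole → essential)
  16 | 10000  (sole → essential)
  19 | 1--11  (sole → essential)
  21 | 1-1-1  (sole → essential)
  22 | --11-  (sole → essential)
  23 | --11-,1--11,1-1-1
  25 | 11--1  (sole → essential)
  26 | -1-10,11-1-
  27 | 1--11,11--1,11-1-
  29 | 1-1-1,11--1
  30 | --11-,-1-10,11-1-
  31 | --11-,1--11,1-1-1,11--1,11-1-
Essential prime implicants: --11-, 0--10, 00001, 010-0, 1--11, 1-1-1, 10000, 11--1

8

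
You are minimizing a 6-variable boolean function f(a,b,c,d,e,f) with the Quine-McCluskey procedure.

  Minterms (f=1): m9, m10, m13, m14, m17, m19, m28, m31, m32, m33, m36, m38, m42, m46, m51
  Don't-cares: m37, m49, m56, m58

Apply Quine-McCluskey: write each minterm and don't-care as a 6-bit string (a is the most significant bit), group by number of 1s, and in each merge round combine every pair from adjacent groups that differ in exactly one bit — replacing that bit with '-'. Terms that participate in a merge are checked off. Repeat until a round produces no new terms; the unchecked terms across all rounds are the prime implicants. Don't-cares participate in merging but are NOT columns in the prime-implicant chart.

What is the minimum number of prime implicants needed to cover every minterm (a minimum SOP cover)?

Round 0: 001001✓ 001010✓ 001101✓ 001110✓ 010001✓ 010011✓ 011100 011111 100000✓ 100001✓ 100100✓ 100101✓ 100110✓ 101010✓ 101110✓ 110001✓ 110011✓ 111000✓ 111010✓
Round 1: -01010✓ -01110✓ -10001✓ -10011✓ 001-01 001-10✓ 0100-1✓ 1-0001 1-1010 10-110 100-00✓ 100-01✓ 10000-✓ 1001-0 10010-✓ 101-10✓ 1100-1✓ 1110-0
Round 2: -01-10 -100-1 100-0-
PIs = {-01-10, -100-1, 001-01, 011100, 011111, 1-0001, 1-1010, 10-110, 100-0-, 1001-0, 1110-0}
Coverage chart:
  m9: 001-01 ←essential
  m10: -01-10 ←essential
  m13: 001-01 ←essential
  m14: -01-10 ←essential
  m17: -100-1 ←essential
  m19: -100-1 ←essential
  m28: 011100 ←essential
  m31: 011111 ←essential
  m32: 100-0- ←essential
  m33: 1-0001,100-0-
  m36: 100-0-,1001-0
  m38: 10-110,1001-0
  m42: -01-10,1-1010
  m46: -01-10,10-110
  m51: -100-1 ←essential
Essential: -01-10, -100-1, 001-01, 011100, 011111, 100-0-
Petrick residual → 10-110
Min cover (7 terms): b'cef' + bc'd'f + a'b'ce'f + a'bcde'f' + a'bcdef + ab'def' + ab'c'e'

7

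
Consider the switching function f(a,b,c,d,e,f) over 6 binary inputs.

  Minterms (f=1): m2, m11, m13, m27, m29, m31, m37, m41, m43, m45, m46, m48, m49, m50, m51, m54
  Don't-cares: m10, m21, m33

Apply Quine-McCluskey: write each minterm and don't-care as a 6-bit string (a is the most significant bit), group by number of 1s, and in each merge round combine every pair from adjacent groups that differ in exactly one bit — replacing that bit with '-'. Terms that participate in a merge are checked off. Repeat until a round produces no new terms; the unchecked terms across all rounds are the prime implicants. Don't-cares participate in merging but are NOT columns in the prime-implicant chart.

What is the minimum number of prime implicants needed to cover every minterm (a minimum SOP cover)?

8

size-2^0 implicants → 000010(✓)  001010(✓)  001011(✓)  001101(✓)  010101(✓)  011011(✓)  011101(✓)  011111(✓)  100001(✓)  100101(✓)  101001(✓)  101011(✓)  101101(✓)  101110  110000(✓)  110001(✓)  110010(✓)  110011(✓)  110110(✓)
size-2^1 implicants → -01011  -01101  0-1011  0-1101  00-010  00101-  01-101  011-11  0111-1  1-0001  10-001(✓)  10-101(✓)  100-01(✓)  101-01(✓)  1010-1  110-10  1100-0(✓)  1100-1(✓)  11000-(✓)  11001-(✓)
size-2^2 implicants → 10--01  1100--
Unchecked terms (primes): -01011, -01101, 0-1011, 0-1101, 00-010, 00101-, 01-101, 011-11, 0111-1, 1-0001, 10--01, 1010-1, 101110, 110-10, 1100--
Minterm coverage:
  m2 ⊆ 00-010 [E]
  m11 ⊆ -01011,0-1011,00101-
  m13 ⊆ -01101,0-1101
  m27 ⊆ 0-1011,011-11
  m29 ⊆ 0-1101,01-101,0111-1
  m31 ⊆ 011-11,0111-1
  m37 ⊆ 10--01 [E]
  m41 ⊆ 10--01,1010-1
  m43 ⊆ -01011,1010-1
  m45 ⊆ -01101,10--01
  m46 ⊆ 101110 [E]
  m48 ⊆ 1100-- [E]
  m49 ⊆ 1-0001,1100--
  m50 ⊆ 110-10,1100--
  m51 ⊆ 1100-- [E]
  m54 ⊆ 110-10 [E]
E = {00-010, 10--01, 101110, 110-10, 1100--}
Petrick residual → -01011, 0-1101, 011-11
Cover = b'cd'ef + a'cde'f + a'b'd'ef' + a'bcef + ab'e'f + ab'cdef' + abc'ef' + abc'd'  |cover|=8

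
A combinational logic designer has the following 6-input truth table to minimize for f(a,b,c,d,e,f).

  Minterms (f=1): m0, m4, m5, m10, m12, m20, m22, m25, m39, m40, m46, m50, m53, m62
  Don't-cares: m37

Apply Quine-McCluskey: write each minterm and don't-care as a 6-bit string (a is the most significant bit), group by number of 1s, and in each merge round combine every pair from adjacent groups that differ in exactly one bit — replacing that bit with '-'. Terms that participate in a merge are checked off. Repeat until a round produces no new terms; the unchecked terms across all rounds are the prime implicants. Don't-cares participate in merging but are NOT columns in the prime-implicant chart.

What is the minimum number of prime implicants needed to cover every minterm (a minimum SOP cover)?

11

Round 0: 000000✓ 000100✓ 000101✓ 001010 001100✓ 010100✓ 010110✓ 011001 100101✓ 100111✓ 101000 101110✓ 110010 110101✓ 111110✓
Round 1: -00101 0-0100 00-100 000-00 00010- 0101-0 1-0101 1-1110 1001-1
PIs = {-00101, 0-0100, 00-100, 000-00, 00010-, 001010, 0101-0, 011001, 1-0101, 1-1110, 1001-1, 101000, 110010}
Coverage chart:
  m0: 000-00 ←essential
  m4: 0-0100,00-100,000-00,00010-
  m5: -00101,00010-
  m10: 001010 ←essential
  m12: 00-100 ←essential
  m20: 0-0100,0101-0
  m22: 0101-0 ←essential
  m25: 011001 ←essential
  m39: 1001-1 ←essential
  m40: 101000 ←essential
  m46: 1-1110 ←essential
  m50: 110010 ←essential
  m53: 1-0101 ←essential
  m62: 1-1110 ←essential
Essential: 00-100, 000-00, 001010, 0101-0, 011001, 1-0101, 1-1110, 1001-1, 101000, 110010
Petrick residual → -00101
Min cover (11 terms): b'c'de'f + a'b'de'f' + a'b'c'e'f' + a'b'cd'ef' + a'bc'df' + a'bcd'e'f + ac'de'f + acdef' + ab'c'df + ab'cd'e'f' + abc'd'ef'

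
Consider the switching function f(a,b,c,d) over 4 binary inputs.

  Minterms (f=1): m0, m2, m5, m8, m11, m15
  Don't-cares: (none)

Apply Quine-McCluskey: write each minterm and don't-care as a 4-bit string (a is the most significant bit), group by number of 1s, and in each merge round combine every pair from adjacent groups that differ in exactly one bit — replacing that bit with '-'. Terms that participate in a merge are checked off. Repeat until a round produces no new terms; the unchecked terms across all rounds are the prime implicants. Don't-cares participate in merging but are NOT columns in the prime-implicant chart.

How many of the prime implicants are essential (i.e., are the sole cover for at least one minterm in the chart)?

[col 0] 0000*, 0010*, 0101, 1000*, 1011*, 1111*
[col 1] -000, 00-0, 1-11
Prime implicants: -000, 00-0, 0101, 1-11
PI chart (minterm → PIs covering it):
  0 | -000,00-0
  2 | 00-0  (sole → essential)
  5 | 0101  (sole → essential)
  8 | -000  (sole → essential)
  11 | 1-11  (sole → essential)
  15 | 1-11  (sole → essential)
Essential prime implicants: -000, 00-0, 0101, 1-11

4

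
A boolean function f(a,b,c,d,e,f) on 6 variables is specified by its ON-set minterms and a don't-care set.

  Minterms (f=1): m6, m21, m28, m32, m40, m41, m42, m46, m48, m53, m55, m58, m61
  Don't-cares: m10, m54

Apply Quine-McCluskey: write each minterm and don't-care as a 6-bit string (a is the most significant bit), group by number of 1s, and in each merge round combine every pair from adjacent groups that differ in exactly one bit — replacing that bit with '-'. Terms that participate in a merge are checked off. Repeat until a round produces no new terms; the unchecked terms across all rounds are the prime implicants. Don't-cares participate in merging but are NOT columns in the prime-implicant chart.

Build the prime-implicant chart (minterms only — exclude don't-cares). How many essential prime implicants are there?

8

[col 0] 000110, 001010*, 010101*, 011100, 100000*, 101000*, 101001*, 101010*, 101110*, 110000*, 110101*, 110110*, 110111*, 111010*, 111101*
[col 1] -01010, -10101, 1-0000, 1-1010, 10-000, 101-10, 1010-0, 10100-, 11-101, 1101-1, 11011-
Prime implicants: -01010, -10101, 000110, 011100, 1-0000, 1-1010, 10-000, 101-10, 1010-0, 10100-, 11-101, 1101-1, 11011-
PI chart (minterm → PIs covering it):
  6 | 000110  (sole → essential)
  21 | -10101  (sole → essential)
  28 | 011100  (sole → essential)
  32 | 1-0000,10-000
  40 | 10-000,1010-0,10100-
  41 | 10100-  (sole → essential)
  42 | -01010,1-1010,101-10,1010-0
  46 | 101-10  (sole → essential)
  48 | 1-0000  (sole → essential)
  53 | -10101,11-101,1101-1
  55 | 1101-1,11011-
  58 | 1-1010  (sole → essential)
  61 | 11-101  (sole → essential)
Essential prime implicants: -10101, 000110, 011100, 1-0000, 1-1010, 101-10, 10100-, 11-101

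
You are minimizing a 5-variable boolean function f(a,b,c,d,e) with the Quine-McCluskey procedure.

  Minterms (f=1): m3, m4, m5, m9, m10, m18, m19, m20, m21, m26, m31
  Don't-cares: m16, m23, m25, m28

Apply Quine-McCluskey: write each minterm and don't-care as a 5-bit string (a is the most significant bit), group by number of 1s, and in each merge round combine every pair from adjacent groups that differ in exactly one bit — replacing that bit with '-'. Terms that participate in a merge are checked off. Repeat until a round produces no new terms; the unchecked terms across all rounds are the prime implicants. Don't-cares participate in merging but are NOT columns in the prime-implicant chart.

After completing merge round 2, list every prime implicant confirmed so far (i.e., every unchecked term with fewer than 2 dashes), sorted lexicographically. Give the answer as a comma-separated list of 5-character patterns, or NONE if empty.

-0011, -1001, -1010, 1-010, 1-100, 1-111, 10-00, 10-11, 100-0, 1001-, 101-1

size-2^0 implicants → 00011(✓)  00100(✓)  00101(✓)  01001(✓)  01010(✓)  10000(✓)  10010(✓)  10011(✓)  10100(✓)  10101(✓)  10111(✓)  11001(✓)  11010(✓)  11100(✓)  11111(✓)
size-2^1 implicants → -0011  -0100(✓)  -0101(✓)  -1001  -1010  0010-(✓)  1-010  1-100  1-111  10-00  10-11  100-0  1001-  101-1  1010-(✓)
size-2^2 implicants → -010-
Unchecked terms (primes): -0011, -010-, -1001, -1010, 1-010, 1-100, 1-111, 10-00, 10-11, 100-0, 1001-, 101-1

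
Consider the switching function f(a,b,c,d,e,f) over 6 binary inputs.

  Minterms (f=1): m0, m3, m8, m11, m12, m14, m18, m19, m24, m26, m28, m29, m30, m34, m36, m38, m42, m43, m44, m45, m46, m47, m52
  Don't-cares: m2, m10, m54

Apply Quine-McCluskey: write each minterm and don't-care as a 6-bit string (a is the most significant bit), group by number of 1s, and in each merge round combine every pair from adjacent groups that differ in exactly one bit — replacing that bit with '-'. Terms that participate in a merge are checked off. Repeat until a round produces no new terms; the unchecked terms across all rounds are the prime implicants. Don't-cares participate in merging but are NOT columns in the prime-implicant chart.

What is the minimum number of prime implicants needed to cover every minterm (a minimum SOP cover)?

size-2^0 implicants → 000000(✓)  000010(✓)  000011(✓)  001000(✓)  001010(✓)  001011(✓)  001100(✓)  001110(✓)  010010(✓)  010011(✓)  011000(✓)  011010(✓)  011100(✓)  011101(✓)  011110(✓)  100010(✓)  100100(✓)  100110(✓)  101010(✓)  101011(✓)  101100(✓)  101101(✓)  101110(✓)  101111(✓)  110100(✓)  110110(✓)
size-2^1 implicants → -00010(✓)  -01010(✓)  -01011(✓)  -01100(✓)  -01110(✓)  0-0010(✓)  0-0011(✓)  0-1000(✓)  0-1010(✓)  0-1100(✓)  0-1110(✓)  00-000(✓)  00-010(✓)  00-011(✓)  0000-0(✓)  00001-(✓)  001-00(✓)  001-10(✓)  0010-0(✓)  00101-(✓)  0011-0(✓)  01-010(✓)  01001-(✓)  011-00(✓)  011-10(✓)  0110-0(✓)  0111-0(✓)  01110-  1-0100(✓)  1-0110(✓)  10-010(✓)  10-100(✓)  10-110(✓)  100-10(✓)  1001-0(✓)  101-10(✓)  101-11(✓)  10101-(✓)  1011-0(✓)  1011-1(✓)  10110-(✓)  10111-(✓)  1101-0(✓)
size-2^2 implicants → -0-010  -01-10  -0101-  -011-0  0--010  0-001-  0-1-00(✓)  0-1-10(✓)  0-10-0(✓)  0-11-0(✓)  00-0-0  00-01-  001--0(✓)  011--0(✓)  1-01-0  10--10  10-1-0  101-1-  1011--
size-2^3 implicants → 0-1--0
Unchecked terms (primes): -0-010, -01-10, -0101-, -011-0, 0--010, 0-001-, 0-1--0, 00-0-0, 00-01-, 01110-, 1-01-0, 10--10, 10-1-0, 101-1-, 1011--
Minterm coverage:
  m0 ⊆ 00-0-0 [E]
  m3 ⊆ 0-001-,00-01-
  m8 ⊆ 0-1--0,00-0-0
  m11 ⊆ -0101-,00-01-
  m12 ⊆ -011-0,0-1--0
  m14 ⊆ -01-10,-011-0,0-1--0
  m18 ⊆ 0--010,0-001-
  m19 ⊆ 0-001- [E]
  m24 ⊆ 0-1--0 [E]
  m26 ⊆ 0--010,0-1--0
  m28 ⊆ 0-1--0,01110-
  m29 ⊆ 01110- [E]
  m30 ⊆ 0-1--0 [E]
  m34 ⊆ -0-010,10--10
  m36 ⊆ 1-01-0,10-1-0
  m38 ⊆ 1-01-0,10--10,10-1-0
  m42 ⊆ -0-010,-01-10,-0101-,10--10,101-1-
  m43 ⊆ -0101-,101-1-
  m44 ⊆ -011-0,10-1-0,1011--
  m45 ⊆ 1011-- [E]
  m46 ⊆ -01-10,-011-0,10--10,10-1-0,101-1-,1011--
  m47 ⊆ 101-1-,1011--
  m52 ⊆ 1-01-0 [E]
E = {0-001-, 0-1--0, 00-0-0, 01110-, 1-01-0, 1011--}
Petrick residual → -0-010, -0101-
Cover = b'd'ef' + b'cd'e + a'c'd'e + a'cf' + a'b'd'f' + a'bcde' + ac'df' + ab'cd  |cover|=8

8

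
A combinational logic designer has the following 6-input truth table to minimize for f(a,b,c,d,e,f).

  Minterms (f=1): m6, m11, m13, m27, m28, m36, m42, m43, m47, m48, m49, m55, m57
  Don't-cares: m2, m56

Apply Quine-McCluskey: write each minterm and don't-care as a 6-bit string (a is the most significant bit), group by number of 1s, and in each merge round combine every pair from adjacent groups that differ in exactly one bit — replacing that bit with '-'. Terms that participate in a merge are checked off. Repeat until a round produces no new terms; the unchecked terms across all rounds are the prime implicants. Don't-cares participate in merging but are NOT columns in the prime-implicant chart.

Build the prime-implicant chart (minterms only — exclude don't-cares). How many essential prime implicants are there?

9

size-2^0 implicants → 000010(✓)  000110(✓)  001011(✓)  001101  011011(✓)  011100  100100  101010(✓)  101011(✓)  101111(✓)  110000(✓)  110001(✓)  110111  111000(✓)  111001(✓)
size-2^1 implicants → -01011  0-1011  000-10  101-11  10101-  11-000(✓)  11-001(✓)  11000-(✓)  11100-(✓)
size-2^2 implicants → 11-00-
Unchecked terms (primes): -01011, 0-1011, 000-10, 001101, 011100, 100100, 101-11, 10101-, 11-00-, 110111
Minterm coverage:
  m6 ⊆ 000-10 [E]
  m11 ⊆ -01011,0-1011
  m13 ⊆ 001101 [E]
  m27 ⊆ 0-1011 [E]
  m28 ⊆ 011100 [E]
  m36 ⊆ 100100 [E]
  m42 ⊆ 10101- [E]
  m43 ⊆ -01011,101-11,10101-
  m47 ⊆ 101-11 [E]
  m48 ⊆ 11-00- [E]
  m49 ⊆ 11-00- [E]
  m55 ⊆ 110111 [E]
  m57 ⊆ 11-00- [E]
E = {0-1011, 000-10, 001101, 011100, 100100, 101-11, 10101-, 11-00-, 110111}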